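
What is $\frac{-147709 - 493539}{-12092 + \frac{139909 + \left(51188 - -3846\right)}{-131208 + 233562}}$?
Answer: $\frac{3125442752}{58927125} \approx 53.039$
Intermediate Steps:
$\frac{-147709 - 493539}{-12092 + \frac{139909 + \left(51188 - -3846\right)}{-131208 + 233562}} = - \frac{641248}{-12092 + \frac{139909 + \left(51188 + 3846\right)}{102354}} = - \frac{641248}{-12092 + \left(139909 + 55034\right) \frac{1}{102354}} = - \frac{641248}{-12092 + 194943 \cdot \frac{1}{102354}} = - \frac{641248}{-12092 + \frac{9283}{4874}} = - \frac{641248}{- \frac{58927125}{4874}} = \left(-641248\right) \left(- \frac{4874}{58927125}\right) = \frac{3125442752}{58927125}$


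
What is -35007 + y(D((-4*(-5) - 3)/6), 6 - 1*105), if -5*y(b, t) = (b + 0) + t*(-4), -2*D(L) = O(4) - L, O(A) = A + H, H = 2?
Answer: -2105153/60 ≈ -35086.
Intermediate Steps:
O(A) = 2 + A (O(A) = A + 2 = 2 + A)
D(L) = -3 + L/2 (D(L) = -((2 + 4) - L)/2 = -(6 - L)/2 = -3 + L/2)
y(b, t) = -b/5 + 4*t/5 (y(b, t) = -((b + 0) + t*(-4))/5 = -(b - 4*t)/5 = -b/5 + 4*t/5)
-35007 + y(D((-4*(-5) - 3)/6), 6 - 1*105) = -35007 + (-(-3 + ((-4*(-5) - 3)/6)/2)/5 + 4*(6 - 1*105)/5) = -35007 + (-(-3 + ((20 - 3)*(⅙))/2)/5 + 4*(6 - 105)/5) = -35007 + (-(-3 + (17*(⅙))/2)/5 + (⅘)*(-99)) = -35007 + (-(-3 + (½)*(17/6))/5 - 396/5) = -35007 + (-(-3 + 17/12)/5 - 396/5) = -35007 + (-⅕*(-19/12) - 396/5) = -35007 + (19/60 - 396/5) = -35007 - 4733/60 = -2105153/60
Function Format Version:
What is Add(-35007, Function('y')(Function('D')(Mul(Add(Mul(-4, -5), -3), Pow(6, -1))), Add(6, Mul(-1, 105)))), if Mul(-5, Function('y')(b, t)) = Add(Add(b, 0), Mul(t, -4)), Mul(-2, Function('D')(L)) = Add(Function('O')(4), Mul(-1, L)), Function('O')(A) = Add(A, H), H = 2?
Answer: Rational(-2105153, 60) ≈ -35086.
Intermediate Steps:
Function('O')(A) = Add(2, A) (Function('O')(A) = Add(A, 2) = Add(2, A))
Function('D')(L) = Add(-3, Mul(Rational(1, 2), L)) (Function('D')(L) = Mul(Rational(-1, 2), Add(Add(2, 4), Mul(-1, L))) = Mul(Rational(-1, 2), Add(6, Mul(-1, L))) = Add(-3, Mul(Rational(1, 2), L)))
Function('y')(b, t) = Add(Mul(Rational(-1, 5), b), Mul(Rational(4, 5), t)) (Function('y')(b, t) = Mul(Rational(-1, 5), Add(Add(b, 0), Mul(t, -4))) = Mul(Rational(-1, 5), Add(b, Mul(-4, t))) = Add(Mul(Rational(-1, 5), b), Mul(Rational(4, 5), t)))
Add(-35007, Function('y')(Function('D')(Mul(Add(Mul(-4, -5), -3), Pow(6, -1))), Add(6, Mul(-1, 105)))) = Add(-35007, Add(Mul(Rational(-1, 5), Add(-3, Mul(Rational(1, 2), Mul(Add(Mul(-4, -5), -3), Pow(6, -1))))), Mul(Rational(4, 5), Add(6, Mul(-1, 105))))) = Add(-35007, Add(Mul(Rational(-1, 5), Add(-3, Mul(Rational(1, 2), Mul(Add(20, -3), Rational(1, 6))))), Mul(Rational(4, 5), Add(6, -105)))) = Add(-35007, Add(Mul(Rational(-1, 5), Add(-3, Mul(Rational(1, 2), Mul(17, Rational(1, 6))))), Mul(Rational(4, 5), -99))) = Add(-35007, Add(Mul(Rational(-1, 5), Add(-3, Mul(Rational(1, 2), Rational(17, 6)))), Rational(-396, 5))) = Add(-35007, Add(Mul(Rational(-1, 5), Add(-3, Rational(17, 12))), Rational(-396, 5))) = Add(-35007, Add(Mul(Rational(-1, 5), Rational(-19, 12)), Rational(-396, 5))) = Add(-35007, Add(Rational(19, 60), Rational(-396, 5))) = Add(-35007, Rational(-4733, 60)) = Rational(-2105153, 60)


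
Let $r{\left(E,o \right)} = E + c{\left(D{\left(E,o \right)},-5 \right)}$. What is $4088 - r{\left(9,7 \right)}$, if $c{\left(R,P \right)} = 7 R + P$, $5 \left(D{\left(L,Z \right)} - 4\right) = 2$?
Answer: $\frac{20266}{5} \approx 4053.2$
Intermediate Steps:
$D{\left(L,Z \right)} = \frac{22}{5}$ ($D{\left(L,Z \right)} = 4 + \frac{1}{5} \cdot 2 = 4 + \frac{2}{5} = \frac{22}{5}$)
$c{\left(R,P \right)} = P + 7 R$
$r{\left(E,o \right)} = \frac{129}{5} + E$ ($r{\left(E,o \right)} = E + \left(-5 + 7 \cdot \frac{22}{5}\right) = E + \left(-5 + \frac{154}{5}\right) = E + \frac{129}{5} = \frac{129}{5} + E$)
$4088 - r{\left(9,7 \right)} = 4088 - \left(\frac{129}{5} + 9\right) = 4088 - \frac{174}{5} = \frac{20266}{5}$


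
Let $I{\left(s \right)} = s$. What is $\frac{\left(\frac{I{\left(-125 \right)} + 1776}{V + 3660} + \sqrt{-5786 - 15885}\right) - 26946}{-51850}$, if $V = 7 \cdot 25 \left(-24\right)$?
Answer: $\frac{14552491}{27999000} - \frac{i \sqrt{21671}}{51850} \approx 0.51975 - 0.0028392 i$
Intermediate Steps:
$V = -4200$ ($V = 175 \left(-24\right) = -4200$)
$\frac{\left(\frac{I{\left(-125 \right)} + 1776}{V + 3660} + \sqrt{-5786 - 15885}\right) - 26946}{-51850} = \frac{\left(\frac{-125 + 1776}{-4200 + 3660} + \sqrt{-5786 - 15885}\right) - 26946}{-51850} = \left(\left(\frac{1651}{-540} + \sqrt{-21671}\right) - 26946\right) \left(- \frac{1}{51850}\right) = \left(\left(1651 \left(- \frac{1}{540}\right) + i \sqrt{21671}\right) - 26946\right) \left(- \frac{1}{51850}\right) = \left(\left(- \frac{1651}{540} + i \sqrt{21671}\right) - 26946\right) \left(- \frac{1}{51850}\right) = \left(- \frac{14552491}{540} + i \sqrt{21671}\right) \left(- \frac{1}{51850}\right) = \frac{14552491}{27999000} - \frac{i \sqrt{21671}}{51850}$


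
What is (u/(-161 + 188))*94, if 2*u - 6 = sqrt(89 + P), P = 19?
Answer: 94/9 + 94*sqrt(3)/9 ≈ 28.535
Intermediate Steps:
u = 3 + 3*sqrt(3) (u = 3 + sqrt(89 + 19)/2 = 3 + sqrt(108)/2 = 3 + (6*sqrt(3))/2 = 3 + 3*sqrt(3) ≈ 8.1962)
(u/(-161 + 188))*94 = ((3 + 3*sqrt(3))/(-161 + 188))*94 = ((3 + 3*sqrt(3))/27)*94 = (1/9 + sqrt(3)/9)*94 = 94/9 + 94*sqrt(3)/9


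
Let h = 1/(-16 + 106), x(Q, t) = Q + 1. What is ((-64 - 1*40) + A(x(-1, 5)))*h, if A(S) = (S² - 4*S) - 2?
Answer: -53/45 ≈ -1.1778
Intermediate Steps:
x(Q, t) = 1 + Q
h = 1/90 ≈ 0.011111
A(S) = -2 + S² - 4*S
((-64 - 1*40) + A(x(-1, 5)))*h = ((-64 - 1*40) + (-2 + (1 - 1)² - 4*(1 - 1)))*(1/90) = ((-64 - 40) + (-2 + 0² - 4*0))*(1/90) = (-104 + (-2 + 0 + 0))*(1/90) = (-104 - 2)*(1/90) = -106*1/90 = -53/45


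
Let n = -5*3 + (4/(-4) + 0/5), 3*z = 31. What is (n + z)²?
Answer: 289/9 ≈ 32.111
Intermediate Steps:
z = 31/3 (z = (⅓)*31 = 31/3 ≈ 10.333)
n = -16 (n = -15 + (4*(-¼) + 0*(⅕)) = -15 + (-1 + 0) = -15 - 1 = -16)
(n + z)² = (-16 + 31/3)² = (-17/3)² = 289/9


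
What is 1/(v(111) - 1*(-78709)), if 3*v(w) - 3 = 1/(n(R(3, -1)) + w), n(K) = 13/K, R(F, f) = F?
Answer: 346/27233661 ≈ 1.2705e-5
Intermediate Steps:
v(w) = 1 + 1/(3*(13/3 + w))
1/(v(111) - 1*(-78709)) = 1/((14 + 3*111)/(13 + 3*111) - 1*(-78709)) = 1/((14 + 333)/(13 + 333) + 78709) = 1/(347/346 + 78709) = 1/(27233661/346) = 346/27233661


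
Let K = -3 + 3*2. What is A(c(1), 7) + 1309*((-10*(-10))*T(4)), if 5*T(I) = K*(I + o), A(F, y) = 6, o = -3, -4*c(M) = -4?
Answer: 78546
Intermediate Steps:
K = 3 (K = -3 + 6 = 3)
c(M) = 1 (c(M) = -¼*(-4) = 1)
T(I) = -9/5 + 3*I/5 (T(I) = (3*(I - 3))/5 = (3*(-3 + I))/5 = (-9 + 3*I)/5 = -9/5 + 3*I/5)
A(c(1), 7) + 1309*((-10*(-10))*T(4)) = 6 + 1309*((-10*(-10))*(-9/5 + (⅗)*4)) = 6 + 1309*(100*(-9/5 + 12/5)) = 6 + 1309*(100*(⅗)) = 6 + 1309*60 = 6 + 78540 = 78546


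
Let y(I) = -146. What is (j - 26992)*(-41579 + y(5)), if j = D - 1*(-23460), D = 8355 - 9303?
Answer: 186928000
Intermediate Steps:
D = -948
j = 22512 (j = -948 - 1*(-23460) = -948 + 23460 = 22512)
(j - 26992)*(-41579 + y(5)) = (22512 - 26992)*(-41579 - 146) = -4480*(-41725) = 186928000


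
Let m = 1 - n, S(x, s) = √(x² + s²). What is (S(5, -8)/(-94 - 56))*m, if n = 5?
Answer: 2*√89/75 ≈ 0.25157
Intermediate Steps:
S(x, s) = √(s² + x²)
m = -4 (m = 1 - 1*5 = 1 - 5 = -4)
(S(5, -8)/(-94 - 56))*m = (√((-8)² + 5²)/(-94 - 56))*(-4) = (√(64 + 25)/(-150))*(-4) = (√89*(-1/150))*(-4) = -√89/150*(-4) = 2*√89/75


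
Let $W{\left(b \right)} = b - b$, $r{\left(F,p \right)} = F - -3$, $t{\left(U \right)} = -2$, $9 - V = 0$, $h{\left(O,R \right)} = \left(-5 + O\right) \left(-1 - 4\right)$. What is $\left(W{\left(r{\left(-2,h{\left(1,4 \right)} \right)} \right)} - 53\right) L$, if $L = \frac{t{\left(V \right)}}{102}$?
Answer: $\frac{53}{51} \approx 1.0392$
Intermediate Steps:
$h{\left(O,R \right)} = 25 - 5 O$ ($h{\left(O,R \right)} = \left(-5 + O\right) \left(-5\right) = 25 - 5 O$)
$V = 9$ ($V = 9 - 0 = 9 + 0 = 9$)
$r{\left(F,p \right)} = 3 + F$ ($r{\left(F,p \right)} = F + 3 = 3 + F$)
$W{\left(b \right)} = 0$
$L = - \frac{1}{51}$ ($L = - \frac{2}{102} = \left(-2\right) \frac{1}{102} = - \frac{1}{51} \approx -0.019608$)
$\left(W{\left(r{\left(-2,h{\left(1,4 \right)} \right)} \right)} - 53\right) L = \left(0 - 53\right) \left(- \frac{1}{51}\right) = \left(-53\right) \left(- \frac{1}{51}\right) = \frac{53}{51}$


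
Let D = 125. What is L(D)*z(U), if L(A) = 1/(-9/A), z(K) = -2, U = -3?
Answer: 250/9 ≈ 27.778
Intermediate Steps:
L(A) = -A/9
L(D)*z(U) = -⅑*125*(-2) = -125/9*(-2) = 250/9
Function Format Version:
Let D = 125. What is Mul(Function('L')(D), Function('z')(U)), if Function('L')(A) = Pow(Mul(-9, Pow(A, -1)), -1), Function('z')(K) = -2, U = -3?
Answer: Rational(250, 9) ≈ 27.778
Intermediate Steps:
Function('L')(A) = Mul(Rational(-1, 9), A)
Mul(Function('L')(D), Function('z')(U)) = Mul(Mul(Rational(-1, 9), 125), -2) = Mul(Rational(-125, 9), -2) = Rational(250, 9)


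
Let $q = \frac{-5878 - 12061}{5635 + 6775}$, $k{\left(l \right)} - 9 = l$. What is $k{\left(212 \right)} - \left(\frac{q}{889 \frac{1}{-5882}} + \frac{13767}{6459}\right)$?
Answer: $\frac{146223398249}{698616205} \approx 209.3$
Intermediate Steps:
$k{\left(l \right)} = 9 + l$
$q = - \frac{17939}{12410} \approx -1.4455$
$k{\left(212 \right)} - \left(\frac{q}{889 \frac{1}{-5882}} + \frac{13767}{6459}\right) = \left(9 + 212\right) - \left(- \frac{17939}{12410 \frac{889}{-5882}} + \frac{13767}{6459}\right) = 221 - \left(- \frac{17939}{12410 \cdot 889 \left(- \frac{1}{5882}\right)} + 13767 \cdot \frac{1}{6459}\right) = 221 - \left(- \frac{17939}{12410 \left(- \frac{889}{5882}\right)} + \frac{4589}{2153}\right) = 221 - \left(\left(- \frac{17939}{12410}\right) \left(- \frac{5882}{889}\right) + \frac{4589}{2153}\right) = 221 - \left(\frac{3103447}{324485} + \frac{4589}{2153}\right) = 221 - \frac{8170783056}{698616205} = \frac{146223398249}{698616205}$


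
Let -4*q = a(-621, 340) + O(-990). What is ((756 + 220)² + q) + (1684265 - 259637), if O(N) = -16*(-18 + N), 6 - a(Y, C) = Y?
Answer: 9492061/4 ≈ 2.3730e+6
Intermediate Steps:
a(Y, C) = 6 - Y
O(N) = 288 - 16*N
q = -16755/4 (q = -((6 - 1*(-621)) + (288 - 16*(-990)))/4 = -((6 + 621) + (288 + 15840))/4 = -(627 + 16128)/4 = -¼*16755 = -16755/4 ≈ -4188.8)
((756 + 220)² + q) + (1684265 - 259637) = ((756 + 220)² - 16755/4) + (1684265 - 259637) = (976² - 16755/4) + 1424628 = (952576 - 16755/4) + 1424628 = 3793549/4 + 1424628 = 9492061/4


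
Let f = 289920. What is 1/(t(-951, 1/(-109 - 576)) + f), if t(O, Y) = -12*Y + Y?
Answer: 685/198595211 ≈ 3.4492e-6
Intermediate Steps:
t(O, Y) = -11*Y
1/(t(-951, 1/(-109 - 576)) + f) = 1/(-11/(-109 - 576) + 289920) = 1/(-11/(-685) + 289920) = 1/(-11*(-1/685) + 289920) = 1/(11/685 + 289920) = 1/(198595211/685) = 685/198595211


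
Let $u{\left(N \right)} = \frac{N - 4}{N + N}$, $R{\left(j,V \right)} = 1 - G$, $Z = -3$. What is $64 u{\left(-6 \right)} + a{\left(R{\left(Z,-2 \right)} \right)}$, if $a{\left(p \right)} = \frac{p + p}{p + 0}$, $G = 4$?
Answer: $\frac{166}{3} \approx 55.333$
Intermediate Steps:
$R{\left(j,V \right)} = -3$ ($R{\left(j,V \right)} = 1 - 4 = -3$)
$a{\left(p \right)} = 2$ ($a{\left(p \right)} = \frac{2 p}{p} = 2$)
$u{\left(N \right)} = \frac{-4 + N}{2 N}$
$64 u{\left(-6 \right)} + a{\left(R{\left(Z,-2 \right)} \right)} = 64 \frac{-4 - 6}{2 \left(-6\right)} + 2 = 64 \cdot \frac{1}{2} \left(- \frac{1}{6}\right) \left(-10\right) + 2 = 64 \cdot \frac{5}{6} + 2 = \frac{160}{3} + 2 = \frac{166}{3}$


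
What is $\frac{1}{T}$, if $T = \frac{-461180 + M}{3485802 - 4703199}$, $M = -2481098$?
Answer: $\frac{1217397}{2942278} \approx 0.41376$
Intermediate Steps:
$T = \frac{2942278}{1217397}$ ($T = \frac{-461180 - 2481098}{3485802 - 4703199} = - \frac{2942278}{-1217397} = \left(-2942278\right) \left(- \frac{1}{1217397}\right) = \frac{2942278}{1217397} \approx 2.4169$)
$\frac{1}{T} = \frac{1}{\frac{2942278}{1217397}} = \frac{1217397}{2942278}$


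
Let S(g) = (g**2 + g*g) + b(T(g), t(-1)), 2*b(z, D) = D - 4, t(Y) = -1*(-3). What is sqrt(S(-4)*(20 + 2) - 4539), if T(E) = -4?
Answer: I*sqrt(3846) ≈ 62.016*I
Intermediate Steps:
t(Y) = 3
b(z, D) = -2 + D/2 (b(z, D) = (D - 4)/2 = (-4 + D)/2 = -2 + D/2)
S(g) = -1/2 + 2*g**2 (S(g) = (g**2 + g*g) + (-2 + (1/2)*3) = (g**2 + g**2) + (-2 + 3/2) = 2*g**2 - 1/2 = -1/2 + 2*g**2)
sqrt(S(-4)*(20 + 2) - 4539) = sqrt((-1/2 + 2*(-4)**2)*(20 + 2) - 4539) = sqrt((-1/2 + 2*16)*22 - 4539) = sqrt((-1/2 + 32)*22 - 4539) = sqrt((63/2)*22 - 4539) = sqrt(693 - 4539) = sqrt(-3846) = I*sqrt(3846)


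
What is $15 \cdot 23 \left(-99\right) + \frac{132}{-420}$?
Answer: $- \frac{1195436}{35} \approx -34155.0$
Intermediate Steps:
$15 \cdot 23 \left(-99\right) + \frac{132}{-420} = 345 \left(-99\right) + 132 \left(- \frac{1}{420}\right) = -34155 - \frac{11}{35} = - \frac{1195436}{35}$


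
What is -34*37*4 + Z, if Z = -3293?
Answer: -8325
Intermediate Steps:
-34*37*4 + Z = -34*37*4 - 3293 = -1258*4 - 3293 = -5032 - 3293 = -8325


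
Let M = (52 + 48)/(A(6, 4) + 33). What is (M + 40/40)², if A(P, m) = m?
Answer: 18769/1369 ≈ 13.710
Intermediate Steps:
M = 100/37 (M = (52 + 48)/(4 + 33) = 100/37 ≈ 2.7027)
(M + 40/40)² = (100/37 + 40/40)² = (100/37 + 40*(1/40))² = (100/37 + 1)² = (137/37)² = 18769/1369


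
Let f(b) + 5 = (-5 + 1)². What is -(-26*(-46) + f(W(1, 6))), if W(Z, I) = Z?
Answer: -1207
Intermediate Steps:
f(b) = 11 (f(b) = -5 + (-5 + 1)² = -5 + (-4)² = -5 + 16 = 11)
-(-26*(-46) + f(W(1, 6))) = -(-26*(-46) + 11) = -(1196 + 11) = -1*1207 = -1207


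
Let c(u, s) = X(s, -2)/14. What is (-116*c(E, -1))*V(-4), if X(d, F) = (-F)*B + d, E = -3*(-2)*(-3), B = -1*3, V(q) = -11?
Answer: -638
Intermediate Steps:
B = -3
E = -18 (E = 6*(-3) = -18)
X(d, F) = d + 3*F (X(d, F) = -F*(-3) + d = 3*F + d = d + 3*F)
c(u, s) = -3/7 + s/14 (c(u, s) = (s + 3*(-2))/14 = (s - 6)*(1/14) = (-6 + s)*(1/14) = -3/7 + s/14)
(-116*c(E, -1))*V(-4) = -116*(-3/7 + (1/14)*(-1))*(-11) = -116*(-3/7 - 1/14)*(-11) = -116*(-½)*(-11) = 58*(-11) = -638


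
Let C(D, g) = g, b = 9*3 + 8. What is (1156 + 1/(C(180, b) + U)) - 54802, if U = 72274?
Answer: -3879088613/72309 ≈ -53646.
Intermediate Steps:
b = 35 (b = 27 + 8 = 35)
(1156 + 1/(C(180, b) + U)) - 54802 = (1156 + 1/(35 + 72274)) - 54802 = (1156 + 1/72309) - 54802 = 83589205/72309 - 54802 = -3879088613/72309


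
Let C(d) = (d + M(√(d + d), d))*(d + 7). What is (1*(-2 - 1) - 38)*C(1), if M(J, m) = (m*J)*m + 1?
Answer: -656 - 328*√2 ≈ -1119.9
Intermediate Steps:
M(J, m) = 1 + J*m² (M(J, m) = (J*m)*m + 1 = J*m² + 1 = 1 + J*m²)
C(d) = (7 + d)*(1 + d + √2*d^(5/2)) (C(d) = (d + (1 + √(d + d)*d²))*(d + 7) = (d + (1 + √(2*d)*d²))*(7 + d) = (d + (1 + (√2*√d)*d²))*(7 + d) = (d + (1 + √2*d^(5/2)))*(7 + d) = (1 + d + √2*d^(5/2))*(7 + d) = (7 + d)*(1 + d + √2*d^(5/2)))
(1*(-2 - 1) - 38)*C(1) = (1*(-2 - 1) - 38)*(7 + 1² + 8*1 + √2*1^(7/2) + 7*√2*1^(5/2)) = (1*(-3) - 38)*(7 + 1 + 8 + √2*1 + 7*√2*1) = (-3 - 38)*(7 + 1 + 8 + √2 + 7*√2) = -41*(16 + 8*√2) = -656 - 328*√2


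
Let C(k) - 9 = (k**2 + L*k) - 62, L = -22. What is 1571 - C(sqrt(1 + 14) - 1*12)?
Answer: 1201 + 46*sqrt(15) ≈ 1379.2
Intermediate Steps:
C(k) = -53 + k**2 - 22*k (C(k) = 9 + ((k**2 - 22*k) - 62) = 9 + (-62 + k**2 - 22*k) = -53 + k**2 - 22*k)
1571 - C(sqrt(1 + 14) - 1*12) = 1571 - (-53 + (sqrt(1 + 14) - 1*12)**2 - 22*(sqrt(1 + 14) - 1*12)) = 1571 - (-53 + (sqrt(15) - 12)**2 - 22*(sqrt(15) - 12)) = 1571 - (-53 + (-12 + sqrt(15))**2 - 22*(-12 + sqrt(15))) = 1571 - (-53 + (-12 + sqrt(15))**2 + (264 - 22*sqrt(15))) = 1571 - (211 + (-12 + sqrt(15))**2 - 22*sqrt(15)) = 1571 + (-211 - (-12 + sqrt(15))**2 + 22*sqrt(15)) = 1360 - (-12 + sqrt(15))**2 + 22*sqrt(15)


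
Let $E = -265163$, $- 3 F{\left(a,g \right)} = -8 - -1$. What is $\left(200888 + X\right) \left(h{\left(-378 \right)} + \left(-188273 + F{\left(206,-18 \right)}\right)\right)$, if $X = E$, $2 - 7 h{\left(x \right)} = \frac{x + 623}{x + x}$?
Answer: $\frac{3049471091525}{252} \approx 1.2101 \cdot 10^{10}$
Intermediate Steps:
$h{\left(x \right)} = \frac{2}{7} - \frac{623 + x}{14 x}$ ($h{\left(x \right)} = \frac{2}{7} - \frac{\left(x + 623\right) \frac{1}{x + x}}{7} = \frac{2}{7} - \frac{\left(623 + x\right) \frac{1}{2 x}}{7} = \frac{2}{7} - \frac{\frac{1}{2} \frac{1}{x} \left(623 + x\right)}{7} = \frac{2}{7} - \frac{623 + x}{14 x}$)
$F{\left(a,g \right)} = \frac{7}{3}$ ($F{\left(a,g \right)} = - \frac{-8 - -1}{3} = - \frac{-8 + 1}{3} = \left(- \frac{1}{3}\right) \left(-7\right) = \frac{7}{3}$)
$X = -265163$
$\left(200888 + X\right) \left(h{\left(-378 \right)} + \left(-188273 + F{\left(206,-18 \right)}\right)\right) = \left(200888 - 265163\right) \left(\frac{-623 + 3 \left(-378\right)}{14 \left(-378\right)} + \left(-188273 + \frac{7}{3}\right)\right) = - 64275 \left(\frac{1}{14} \left(- \frac{1}{378}\right) \left(-623 - 1134\right) - \frac{564812}{3}\right) = - 64275 \left(\frac{1}{14} \left(- \frac{1}{378}\right) \left(-1757\right) - \frac{564812}{3}\right) = - 64275 \left(\frac{251}{756} - \frac{564812}{3}\right) = \left(-64275\right) \left(- \frac{142332373}{756}\right) = \frac{3049471091525}{252}$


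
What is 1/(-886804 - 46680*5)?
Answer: -1/1120204 ≈ -8.9269e-7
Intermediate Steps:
1/(-886804 - 46680*5) = 1/(-886804 - 233400) = 1/(-1120204) = -1/1120204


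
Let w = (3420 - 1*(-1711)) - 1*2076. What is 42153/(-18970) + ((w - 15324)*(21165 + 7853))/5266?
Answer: -3376978160219/49948010 ≈ -67610.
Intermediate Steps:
w = 3055 (w = (3420 + 1711) - 2076 = 5131 - 2076 = 3055)
42153/(-18970) + ((w - 15324)*(21165 + 7853))/5266 = 42153/(-18970) + ((3055 - 15324)*(21165 + 7853))/5266 = 42153*(-1/18970) - 12269*29018*(1/5266) = -42153/18970 - 356021842*1/5266 = -42153/18970 - 178010921/2633 = -3376978160219/49948010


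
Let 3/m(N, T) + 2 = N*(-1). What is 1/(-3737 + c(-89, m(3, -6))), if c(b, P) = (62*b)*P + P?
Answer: -5/2134 ≈ -0.0023430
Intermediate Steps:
m(N, T) = 3/(-2 - N) (m(N, T) = 3/(-2 + N*(-1)) = 3/(-2 - N))
c(b, P) = P + 62*P*b (c(b, P) = 62*P*b + P = P + 62*P*b)
1/(-3737 + c(-89, m(3, -6))) = 1/(-3737 + (-3/(2 + 3))*(1 + 62*(-89))) = 1/(-3737 + (-3/5)*(1 - 5518)) = 1/(-3737 - 3*⅕*(-5517)) = 1/(-3737 - ⅗*(-5517)) = 1/(-3737 + 16551/5) = 1/(-2134/5) = -5/2134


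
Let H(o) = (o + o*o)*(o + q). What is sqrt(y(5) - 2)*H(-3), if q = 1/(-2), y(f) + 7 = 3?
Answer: -21*I*sqrt(6) ≈ -51.439*I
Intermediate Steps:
y(f) = -4 (y(f) = -7 + 3 = -4)
q = -1/2 ≈ -0.50000
H(o) = (-1/2 + o)*(o + o**2) (H(o) = (o + o*o)*(o - 1/2) = (o + o**2)*(-1/2 + o) = (-1/2 + o)*(o + o**2))
sqrt(y(5) - 2)*H(-3) = sqrt(-4 - 2)*((1/2)*(-3)*(-1 - 3 + 2*(-3)**2)) = sqrt(-6)*((1/2)*(-3)*(-1 - 3 + 2*9)) = (I*sqrt(6))*((1/2)*(-3)*(-1 - 3 + 18)) = (I*sqrt(6))*((1/2)*(-3)*14) = (I*sqrt(6))*(-21) = -21*I*sqrt(6)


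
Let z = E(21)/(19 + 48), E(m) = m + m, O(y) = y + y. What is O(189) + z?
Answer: 25368/67 ≈ 378.63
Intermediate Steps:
O(y) = 2*y
E(m) = 2*m
z = 42/67 (z = (2*21)/(19 + 48) = 42/67 ≈ 0.62687)
O(189) + z = 2*189 + 42/67 = 378 + 42/67 = 25368/67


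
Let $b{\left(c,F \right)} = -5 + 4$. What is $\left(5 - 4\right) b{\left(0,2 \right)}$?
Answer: $-1$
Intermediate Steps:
$b{\left(c,F \right)} = -1$
$\left(5 - 4\right) b{\left(0,2 \right)} = \left(5 - 4\right) \left(-1\right) = 1 \left(-1\right) = -1$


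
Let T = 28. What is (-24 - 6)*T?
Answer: -840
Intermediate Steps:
(-24 - 6)*T = (-24 - 6)*28 = -30*28 = -840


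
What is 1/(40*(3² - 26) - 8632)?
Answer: -1/9312 ≈ -0.00010739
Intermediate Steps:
1/(40*(3² - 26) - 8632) = 1/(40*(9 - 26) - 8632) = 1/(40*(-17) - 8632) = 1/(-680 - 8632) = 1/(-9312) = -1/9312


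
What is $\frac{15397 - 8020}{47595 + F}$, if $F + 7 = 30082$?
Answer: $\frac{2459}{25890} \approx 0.094979$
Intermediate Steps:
$F = 30075$ ($F = -7 + 30082 = 30075$)
$\frac{15397 - 8020}{47595 + F} = \frac{15397 - 8020}{47595 + 30075} = \frac{7377}{77670} = 7377 \cdot \frac{1}{77670} = \frac{2459}{25890}$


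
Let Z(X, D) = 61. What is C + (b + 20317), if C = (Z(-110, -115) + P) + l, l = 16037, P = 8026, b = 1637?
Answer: 46078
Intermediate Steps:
C = 24124 (C = (61 + 8026) + 16037 = 8087 + 16037 = 24124)
C + (b + 20317) = 24124 + (1637 + 20317) = 24124 + 21954 = 46078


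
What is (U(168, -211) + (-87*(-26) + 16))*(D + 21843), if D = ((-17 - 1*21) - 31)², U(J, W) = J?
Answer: 65073384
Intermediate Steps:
D = 4761 (D = ((-17 - 21) - 31)² = (-38 - 31)² = (-69)² = 4761)
(U(168, -211) + (-87*(-26) + 16))*(D + 21843) = (168 + (-87*(-26) + 16))*(4761 + 21843) = (168 + (2262 + 16))*26604 = (168 + 2278)*26604 = 2446*26604 = 65073384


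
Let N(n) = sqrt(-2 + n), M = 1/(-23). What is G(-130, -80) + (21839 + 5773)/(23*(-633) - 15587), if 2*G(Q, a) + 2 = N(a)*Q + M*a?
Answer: -61297/346679 - 65*I*sqrt(82) ≈ -0.17681 - 588.6*I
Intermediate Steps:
M = -1/23 ≈ -0.043478
G(Q, a) = -1 - a/46 + Q*sqrt(-2 + a)/2 (G(Q, a) = -1 + (sqrt(-2 + a)*Q - a/23)/2 = -1 + (Q*sqrt(-2 + a) - a/23)/2 = -1 + (-a/23 + Q*sqrt(-2 + a))/2 = -1 + (-a/46 + Q*sqrt(-2 + a)/2) = -1 - a/46 + Q*sqrt(-2 + a)/2)
G(-130, -80) + (21839 + 5773)/(23*(-633) - 15587) = (-1 - 1/46*(-80) + (1/2)*(-130)*sqrt(-2 - 80)) + (21839 + 5773)/(23*(-633) - 15587) = (-1 + 40/23 + (1/2)*(-130)*sqrt(-82)) + 27612/(-14559 - 15587) = (-1 + 40/23 + (1/2)*(-130)*(I*sqrt(82))) + 27612/(-30146) = (-1 + 40/23 - 65*I*sqrt(82)) + 27612*(-1/30146) = (17/23 - 65*I*sqrt(82)) - 13806/15073 = -61297/346679 - 65*I*sqrt(82)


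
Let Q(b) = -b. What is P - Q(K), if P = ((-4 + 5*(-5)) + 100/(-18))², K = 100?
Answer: 104821/81 ≈ 1294.1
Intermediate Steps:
P = 96721/81 (P = ((-4 - 25) + 100*(-1/18))² = (-29 - 50/9)² = (-311/9)² = 96721/81 ≈ 1194.1)
P - Q(K) = 96721/81 - (-1)*100 = 96721/81 - 1*(-100) = 96721/81 + 100 = 104821/81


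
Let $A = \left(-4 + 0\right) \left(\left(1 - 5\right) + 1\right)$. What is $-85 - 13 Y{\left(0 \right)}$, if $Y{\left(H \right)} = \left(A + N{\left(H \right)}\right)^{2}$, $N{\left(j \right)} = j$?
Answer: $-1957$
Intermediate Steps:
$A = 12$ ($A = - 4 \left(\left(1 - 5\right) + 1\right) = - 4 \left(-4 + 1\right) = \left(-4\right) \left(-3\right) = 12$)
$Y{\left(H \right)} = \left(12 + H\right)^{2}$
$-85 - 13 Y{\left(0 \right)} = -85 - 13 \left(12 + 0\right)^{2} = -85 - 13 \cdot 12^{2} = -85 - 1872 = -1957$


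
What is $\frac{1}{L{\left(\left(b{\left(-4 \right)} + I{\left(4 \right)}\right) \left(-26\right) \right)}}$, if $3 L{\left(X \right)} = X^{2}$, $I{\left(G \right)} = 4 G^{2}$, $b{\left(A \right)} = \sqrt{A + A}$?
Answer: $\frac{3}{2704 \left(32 + i \sqrt{2}\right)^{2}} \approx 1.0771 \cdot 10^{-6} - 9.5393 \cdot 10^{-8} i$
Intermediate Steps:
$b{\left(A \right)} = \sqrt{2} \sqrt{A}$ ($b{\left(A \right)} = \sqrt{2 A} = \sqrt{2} \sqrt{A}$)
$L{\left(X \right)} = \frac{X^{2}}{3}$
$\frac{1}{L{\left(\left(b{\left(-4 \right)} + I{\left(4 \right)}\right) \left(-26\right) \right)}} = \frac{1}{\frac{1}{3} \left(\left(\sqrt{2} \sqrt{-4} + 4 \cdot 4^{2}\right) \left(-26\right)\right)^{2}} = \frac{1}{\frac{1}{3} \left(\left(\sqrt{2} \cdot 2 i + 4 \cdot 16\right) \left(-26\right)\right)^{2}} = \frac{1}{\frac{1}{3} \left(\left(2 i \sqrt{2} + 64\right) \left(-26\right)\right)^{2}} = \frac{1}{\frac{1}{3} \left(\left(64 + 2 i \sqrt{2}\right) \left(-26\right)\right)^{2}} = \frac{1}{\frac{1}{3} \left(-1664 - 52 i \sqrt{2}\right)^{2}} = \frac{3}{\left(-1664 - 52 i \sqrt{2}\right)^{2}}$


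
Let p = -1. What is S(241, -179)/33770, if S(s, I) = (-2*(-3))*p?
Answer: -3/16885 ≈ -0.00017767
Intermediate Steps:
S(s, I) = -6 (S(s, I) = -2*(-3)*(-1) = 6*(-1) = -6)
S(241, -179)/33770 = -6/33770 = -6*1/33770 = -3/16885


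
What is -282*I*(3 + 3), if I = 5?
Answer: -8460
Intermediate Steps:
-282*I*(3 + 3) = -1410*(3 + 3) = -1410*6 = -282*30 = -8460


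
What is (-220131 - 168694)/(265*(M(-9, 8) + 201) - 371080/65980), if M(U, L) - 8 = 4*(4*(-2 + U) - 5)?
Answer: -1282733675/11346501 ≈ -113.05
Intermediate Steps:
M(U, L) = -44 + 16*U (M(U, L) = 8 + 4*(4*(-2 + U) - 5) = 8 + 4*((-8 + 4*U) - 5) = 8 + 4*(-13 + 4*U) = 8 + (-52 + 16*U) = -44 + 16*U)
(-220131 - 168694)/(265*(M(-9, 8) + 201) - 371080/65980) = (-220131 - 168694)/(265*((-44 + 16*(-9)) + 201) - 371080/65980) = -388825/(265*((-44 - 144) + 201) - 371080*1/65980) = -388825/(265*(-188 + 201) - 18554/3299) = -388825/(265*13 - 18554/3299) = -388825/(3445 - 18554/3299) = -388825/11346501/3299 = -388825*3299/11346501 = -1282733675/11346501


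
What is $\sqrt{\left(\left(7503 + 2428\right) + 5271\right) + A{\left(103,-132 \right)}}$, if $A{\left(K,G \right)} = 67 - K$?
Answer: $\sqrt{15166} \approx 123.15$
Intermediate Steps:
$\sqrt{\left(\left(7503 + 2428\right) + 5271\right) + A{\left(103,-132 \right)}} = \sqrt{\left(\left(7503 + 2428\right) + 5271\right) + \left(67 - 103\right)} = \sqrt{\left(9931 + 5271\right) + \left(67 - 103\right)} = \sqrt{15202 - 36} = \sqrt{15166}$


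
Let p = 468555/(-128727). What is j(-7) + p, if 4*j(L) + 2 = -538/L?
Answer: 4527784/300363 ≈ 15.074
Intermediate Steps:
p = -156185/42909 (p = 468555*(-1/128727) = -156185/42909 ≈ -3.6399)
j(L) = -1/2 - 269/(2*L) (j(L) = -1/2 + (-538/L)/4 = -1/2 - 269/(2*L))
j(-7) + p = (1/2)*(-269 - 1*(-7))/(-7) - 156185/42909 = (1/2)*(-1/7)*(-269 + 7) - 156185/42909 = (1/2)*(-1/7)*(-262) - 156185/42909 = 131/7 - 156185/42909 = 4527784/300363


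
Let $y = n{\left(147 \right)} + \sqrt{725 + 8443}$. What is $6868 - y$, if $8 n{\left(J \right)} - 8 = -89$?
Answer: $\frac{55025}{8} - 4 \sqrt{573} \approx 6782.4$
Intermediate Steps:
$n{\left(J \right)} = - \frac{81}{8}$ ($n{\left(J \right)} = 1 + \frac{1}{8} \left(-89\right) = 1 - \frac{89}{8} = - \frac{81}{8}$)
$y = - \frac{81}{8} + 4 \sqrt{573}$ ($y = - \frac{81}{8} + \sqrt{725 + 8443} = - \frac{81}{8} + \sqrt{9168} = - \frac{81}{8} + 4 \sqrt{573} \approx 85.625$)
$6868 - y = 6868 - \left(- \frac{81}{8} + 4 \sqrt{573}\right) = 6868 + \left(\frac{81}{8} - 4 \sqrt{573}\right) = \frac{55025}{8} - 4 \sqrt{573}$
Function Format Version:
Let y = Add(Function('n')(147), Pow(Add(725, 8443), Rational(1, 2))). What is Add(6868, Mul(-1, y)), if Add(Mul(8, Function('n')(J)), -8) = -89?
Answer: Add(Rational(55025, 8), Mul(-4, Pow(573, Rational(1, 2)))) ≈ 6782.4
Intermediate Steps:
Function('n')(J) = Rational(-81, 8) (Function('n')(J) = Add(1, Mul(Rational(1, 8), -89)) = Add(1, Rational(-89, 8)) = Rational(-81, 8))
y = Add(Rational(-81, 8), Mul(4, Pow(573, Rational(1, 2)))) (y = Add(Rational(-81, 8), Pow(Add(725, 8443), Rational(1, 2))) = Add(Rational(-81, 8), Pow(9168, Rational(1, 2))) = Add(Rational(-81, 8), Mul(4, Pow(573, Rational(1, 2)))) ≈ 85.625)
Add(6868, Mul(-1, y)) = Add(6868, Mul(-1, Add(Rational(-81, 8), Mul(4, Pow(573, Rational(1, 2)))))) = Add(6868, Add(Rational(81, 8), Mul(-4, Pow(573, Rational(1, 2))))) = Add(Rational(55025, 8), Mul(-4, Pow(573, Rational(1, 2))))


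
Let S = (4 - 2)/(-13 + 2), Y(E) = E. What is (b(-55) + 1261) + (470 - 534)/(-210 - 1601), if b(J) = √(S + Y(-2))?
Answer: 2283735/1811 + 2*I*√66/11 ≈ 1261.0 + 1.4771*I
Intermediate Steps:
S = -2/11 (S = 2/(-11) = 2*(-1/11) = -2/11 ≈ -0.18182)
b(J) = 2*I*√66/11 (b(J) = √(-2/11 - 2) = √(-24/11) = 2*I*√66/11)
(b(-55) + 1261) + (470 - 534)/(-210 - 1601) = (2*I*√66/11 + 1261) + (470 - 534)/(-210 - 1601) = (1261 + 2*I*√66/11) - 64/(-1811) = (1261 + 2*I*√66/11) - 64*(-1/1811) = (1261 + 2*I*√66/11) + 64/1811 = 2283735/1811 + 2*I*√66/11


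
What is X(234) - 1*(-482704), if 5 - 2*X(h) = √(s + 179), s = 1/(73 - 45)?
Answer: 965413/2 - 3*√3899/28 ≈ 4.8270e+5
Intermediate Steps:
s = 1/28 ≈ 0.035714
X(h) = 5/2 - 3*√3899/28 (X(h) = 5/2 - √(1/28 + 179)/2 = 5/2 - 3*√3899/28)
X(234) - 1*(-482704) = (5/2 - 3*√3899/28) - 1*(-482704) = (5/2 - 3*√3899/28) + 482704 = 965413/2 - 3*√3899/28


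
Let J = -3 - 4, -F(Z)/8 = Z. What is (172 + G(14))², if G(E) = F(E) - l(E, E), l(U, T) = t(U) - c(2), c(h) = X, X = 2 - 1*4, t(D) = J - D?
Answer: 6241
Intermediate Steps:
F(Z) = -8*Z
J = -7
t(D) = -7 - D
X = -2 (X = 2 - 4 = -2)
c(h) = -2
l(U, T) = -5 - U (l(U, T) = (-7 - U) - 1*(-2) = (-7 - U) + 2 = -5 - U)
G(E) = 5 - 7*E (G(E) = -8*E - (-5 - E) = -8*E + (5 + E) = 5 - 7*E)
(172 + G(14))² = (172 + (5 - 7*14))² = (172 + (5 - 98))² = (172 - 93)² = 79² = 6241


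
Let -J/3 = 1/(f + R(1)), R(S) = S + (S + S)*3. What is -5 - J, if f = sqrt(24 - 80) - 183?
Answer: -6487/1293 - I*sqrt(14)/5172 ≈ -5.017 - 0.00072344*I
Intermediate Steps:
f = -183 + 2*I*sqrt(14) (f = sqrt(-56) - 183 = 2*I*sqrt(14) - 183 = -183 + 2*I*sqrt(14) ≈ -183.0 + 7.4833*I)
R(S) = 7*S (R(S) = S + (2*S)*3 = S + 6*S = 7*S)
J = -3/(-176 + 2*I*sqrt(14)) (J = -3/((-183 + 2*I*sqrt(14)) + 7*1) = -3/((-183 + 2*I*sqrt(14)) + 7) = -3/(-176 + 2*I*sqrt(14)) ≈ 0.017015 + 0.00072344*I)
-5 - J = -5 - (22/1293 + I*sqrt(14)/5172) = -5 + (-22/1293 - I*sqrt(14)/5172) = -6487/1293 - I*sqrt(14)/5172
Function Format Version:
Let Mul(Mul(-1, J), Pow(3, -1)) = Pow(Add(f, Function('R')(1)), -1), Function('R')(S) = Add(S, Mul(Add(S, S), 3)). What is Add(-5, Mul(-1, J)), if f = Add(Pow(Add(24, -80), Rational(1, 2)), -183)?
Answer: Add(Rational(-6487, 1293), Mul(Rational(-1, 5172), I, Pow(14, Rational(1, 2)))) ≈ Add(-5.0170, Mul(-0.00072344, I))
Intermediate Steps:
f = Add(-183, Mul(2, I, Pow(14, Rational(1, 2)))) (f = Add(Pow(-56, Rational(1, 2)), -183) = Add(Mul(2, I, Pow(14, Rational(1, 2))), -183) = Add(-183, Mul(2, I, Pow(14, Rational(1, 2)))) ≈ Add(-183.00, Mul(7.4833, I)))
Function('R')(S) = Mul(7, S) (Function('R')(S) = Add(S, Mul(Mul(2, S), 3)) = Add(S, Mul(6, S)) = Mul(7, S))
J = Mul(-3, Pow(Add(-176, Mul(2, I, Pow(14, Rational(1, 2)))), -1)) (J = Mul(-3, Pow(Add(Add(-183, Mul(2, I, Pow(14, Rational(1, 2)))), Mul(7, 1)), -1)) = Mul(-3, Pow(Add(Add(-183, Mul(2, I, Pow(14, Rational(1, 2)))), 7), -1)) = Mul(-3, Pow(Add(-176, Mul(2, I, Pow(14, Rational(1, 2)))), -1)) ≈ Add(0.017015, Mul(0.00072344, I)))
Add(-5, Mul(-1, J)) = Add(-5, Mul(-1, Add(Rational(22, 1293), Mul(Rational(1, 5172), I, Pow(14, Rational(1, 2)))))) = Add(-5, Add(Rational(-22, 1293), Mul(Rational(-1, 5172), I, Pow(14, Rational(1, 2))))) = Add(Rational(-6487, 1293), Mul(Rational(-1, 5172), I, Pow(14, Rational(1, 2))))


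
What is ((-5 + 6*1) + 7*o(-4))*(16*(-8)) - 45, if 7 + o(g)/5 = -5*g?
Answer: -58413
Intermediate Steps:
o(g) = -35 - 25*g (o(g) = -35 + 5*(-5*g) = -35 - 25*g)
((-5 + 6*1) + 7*o(-4))*(16*(-8)) - 45 = ((-5 + 6*1) + 7*(-35 - 25*(-4)))*(16*(-8)) - 45 = ((-5 + 6) + 7*(-35 + 100))*(-128) - 45 = (1 + 7*65)*(-128) - 45 = (1 + 455)*(-128) - 45 = 456*(-128) - 45 = -58368 - 45 = -58413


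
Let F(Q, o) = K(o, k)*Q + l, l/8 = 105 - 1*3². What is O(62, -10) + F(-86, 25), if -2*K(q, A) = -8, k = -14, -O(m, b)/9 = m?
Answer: -134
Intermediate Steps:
O(m, b) = -9*m
K(q, A) = 4 (K(q, A) = -½*(-8) = 4)
l = 768 (l = 8*(105 - 1*3²) = 8*(105 - 1*9) = 8*(105 - 9) = 8*96 = 768)
F(Q, o) = 768 + 4*Q (F(Q, o) = 4*Q + 768 = 768 + 4*Q)
O(62, -10) + F(-86, 25) = -9*62 + (768 + 4*(-86)) = -558 + (768 - 344) = -558 + 424 = -134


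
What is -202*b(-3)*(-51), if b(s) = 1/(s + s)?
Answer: -1717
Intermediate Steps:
b(s) = 1/(2*s)
-202*b(-3)*(-51) = -101/(-3)*(-51) = -101*(-1)/3*(-51) = -202*(-⅙)*(-51) = (101/3)*(-51) = -1717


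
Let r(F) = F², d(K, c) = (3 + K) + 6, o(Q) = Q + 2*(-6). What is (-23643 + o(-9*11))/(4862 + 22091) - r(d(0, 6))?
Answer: -2206947/26953 ≈ -81.881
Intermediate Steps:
o(Q) = -12 + Q (o(Q) = Q - 12 = -12 + Q)
d(K, c) = 9 + K
(-23643 + o(-9*11))/(4862 + 22091) - r(d(0, 6)) = (-23643 + (-12 - 9*11))/(4862 + 22091) - (9 + 0)² = (-23643 + (-12 - 99))/26953 - 1*9² = (-23643 - 111)*(1/26953) - 1*81 = -23754*1/26953 - 81 = -23754/26953 - 81 = -2206947/26953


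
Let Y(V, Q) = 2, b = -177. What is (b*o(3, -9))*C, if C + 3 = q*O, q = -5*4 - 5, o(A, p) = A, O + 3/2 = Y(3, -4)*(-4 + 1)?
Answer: -195939/2 ≈ -97970.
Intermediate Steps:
O = -15/2 (O = -3/2 + 2*(-4 + 1) = -3/2 + 2*(-3) = -3/2 - 6 = -15/2 ≈ -7.5000)
q = -25 (q = -20 - 5 = -25)
C = 369/2 (C = -3 - 25*(-15/2) = -3 + 375/2 = 369/2 ≈ 184.50)
(b*o(3, -9))*C = -177*3*(369/2) = -531*369/2 = -195939/2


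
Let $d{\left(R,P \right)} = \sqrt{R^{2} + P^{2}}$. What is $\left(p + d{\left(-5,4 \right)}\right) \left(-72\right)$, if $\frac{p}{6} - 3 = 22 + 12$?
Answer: $-15984 - 72 \sqrt{41} \approx -16445.0$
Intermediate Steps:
$d{\left(R,P \right)} = \sqrt{P^{2} + R^{2}}$
$p = 222$ ($p = 18 + 6 \left(22 + 12\right) = 18 + 6 \cdot 34 = 18 + 204 = 222$)
$\left(p + d{\left(-5,4 \right)}\right) \left(-72\right) = \left(222 + \sqrt{4^{2} + \left(-5\right)^{2}}\right) \left(-72\right) = \left(222 + \sqrt{16 + 25}\right) \left(-72\right) = \left(222 + \sqrt{41}\right) \left(-72\right) = -15984 - 72 \sqrt{41}$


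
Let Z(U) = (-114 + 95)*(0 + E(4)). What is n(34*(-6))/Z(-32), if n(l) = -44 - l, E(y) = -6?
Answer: 80/57 ≈ 1.4035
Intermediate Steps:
Z(U) = 114 (Z(U) = (-114 + 95)*(0 - 6) = -19*(-6) = 114)
n(34*(-6))/Z(-32) = (-44 - 34*(-6))/114 = (-44 - 1*(-204))*(1/114) = (-44 + 204)*(1/114) = 160*(1/114) = 80/57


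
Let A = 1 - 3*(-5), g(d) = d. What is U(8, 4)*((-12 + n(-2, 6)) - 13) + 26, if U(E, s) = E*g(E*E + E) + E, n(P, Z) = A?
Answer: -5230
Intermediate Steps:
A = 16 (A = 1 + 15 = 16)
n(P, Z) = 16
U(E, s) = E + E*(E + E²) (U(E, s) = E*(E*E + E) + E = E*(E² + E) + E = E*(E + E²) + E = E + E*(E + E²))
U(8, 4)*((-12 + n(-2, 6)) - 13) + 26 = (8*(1 + 8*(1 + 8)))*((-12 + 16) - 13) + 26 = (8*(1 + 8*9))*(4 - 13) + 26 = (8*(1 + 72))*(-9) + 26 = (8*73)*(-9) + 26 = 584*(-9) + 26 = -5256 + 26 = -5230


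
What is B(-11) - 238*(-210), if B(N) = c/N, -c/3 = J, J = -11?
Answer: 49977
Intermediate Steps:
c = 33 (c = -3*(-11) = 33)
B(N) = 33/N
B(-11) - 238*(-210) = 33/(-11) - 238*(-210) = 33*(-1/11) + 49980 = -3 + 49980 = 49977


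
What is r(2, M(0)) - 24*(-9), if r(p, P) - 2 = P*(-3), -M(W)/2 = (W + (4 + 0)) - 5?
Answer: 212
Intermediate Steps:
M(W) = 2 - 2*W (M(W) = -2*((W + (4 + 0)) - 5) = -2*((W + 4) - 5) = -2*((4 + W) - 5) = -2*(-1 + W) = 2 - 2*W)
r(p, P) = 2 - 3*P (r(p, P) = 2 + P*(-3) = 2 - 3*P)
r(2, M(0)) - 24*(-9) = (2 - 3*(2 - 2*0)) - 24*(-9) = (2 - 3*(2 + 0)) + 216 = (2 - 3*2) + 216 = (2 - 6) + 216 = -4 + 216 = 212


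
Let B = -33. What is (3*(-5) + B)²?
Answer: 2304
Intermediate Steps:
(3*(-5) + B)² = (3*(-5) - 33)² = (-15 - 33)² = (-48)² = 2304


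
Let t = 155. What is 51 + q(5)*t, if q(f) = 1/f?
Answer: 82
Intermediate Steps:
51 + q(5)*t = 51 + 155/5 = 51 + (1/5)*155 = 51 + 31 = 82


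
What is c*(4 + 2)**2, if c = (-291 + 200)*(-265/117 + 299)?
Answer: -972104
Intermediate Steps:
c = -243026/9 (c = -91*(-265*1/117 + 299) = -91*(-265/117 + 299) = -91*34718/117 = -243026/9 ≈ -27003.)
c*(4 + 2)**2 = -243026*(4 + 2)**2/9 = -243026/9*6**2 = -243026/9*36 = -972104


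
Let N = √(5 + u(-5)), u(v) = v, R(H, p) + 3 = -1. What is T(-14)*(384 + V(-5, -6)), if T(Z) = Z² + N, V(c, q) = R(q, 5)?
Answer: 74480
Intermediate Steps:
R(H, p) = -4 (R(H, p) = -3 - 1 = -4)
V(c, q) = -4
N = 0 (N = √(5 - 5) = √0 = 0)
T(Z) = Z² (T(Z) = Z² + 0 = Z²)
T(-14)*(384 + V(-5, -6)) = (-14)²*(384 - 4) = 196*380 = 74480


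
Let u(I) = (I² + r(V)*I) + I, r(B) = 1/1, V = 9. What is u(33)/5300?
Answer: 231/1060 ≈ 0.21792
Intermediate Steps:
r(B) = 1
u(I) = I² + 2*I (u(I) = (I² + 1*I) + I = (I² + I) + I = (I + I²) + I = I² + 2*I)
u(33)/5300 = (33*(2 + 33))/5300 = (33*35)*(1/5300) = 1155*(1/5300) = 231/1060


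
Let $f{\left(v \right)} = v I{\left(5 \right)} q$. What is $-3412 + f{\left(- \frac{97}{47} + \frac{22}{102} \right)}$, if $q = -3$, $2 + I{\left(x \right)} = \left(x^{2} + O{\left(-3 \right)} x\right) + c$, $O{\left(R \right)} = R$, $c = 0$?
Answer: $- \frac{2690748}{799} \approx -3367.6$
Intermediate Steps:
$I{\left(x \right)} = -2 + x^{2} - 3 x$ ($I{\left(x \right)} = -2 + \left(\left(x^{2} - 3 x\right) + 0\right) = -2 + \left(x^{2} - 3 x\right) = -2 + x^{2} - 3 x$)
$f{\left(v \right)} = - 24 v$ ($f{\left(v \right)} = v \left(-2 + 5^{2} - 15\right) \left(-3\right) = v \left(-2 + 25 - 15\right) \left(-3\right) = v 8 \left(-3\right) = 8 v \left(-3\right) = - 24 v$)
$-3412 + f{\left(- \frac{97}{47} + \frac{22}{102} \right)} = -3412 - 24 \left(- \frac{97}{47} + \frac{22}{102}\right) = -3412 - 24 \left(\left(-97\right) \frac{1}{47} + 22 \cdot \frac{1}{102}\right) = -3412 - 24 \left(- \frac{97}{47} + \frac{11}{51}\right) = -3412 - - \frac{35440}{799} = -3412 + \frac{35440}{799} = - \frac{2690748}{799}$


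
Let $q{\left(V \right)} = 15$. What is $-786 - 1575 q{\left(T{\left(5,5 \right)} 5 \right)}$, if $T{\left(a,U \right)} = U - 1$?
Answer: $-24411$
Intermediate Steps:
$T{\left(a,U \right)} = -1 + U$
$-786 - 1575 q{\left(T{\left(5,5 \right)} 5 \right)} = -786 - 23625 = -24411$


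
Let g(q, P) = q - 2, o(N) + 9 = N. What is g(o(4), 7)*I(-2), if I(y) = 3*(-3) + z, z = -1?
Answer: 70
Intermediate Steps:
o(N) = -9 + N
g(q, P) = -2 + q
I(y) = -10 (I(y) = 3*(-3) - 1 = -9 - 1 = -10)
g(o(4), 7)*I(-2) = (-2 + (-9 + 4))*(-10) = (-2 - 5)*(-10) = -7*(-10) = 70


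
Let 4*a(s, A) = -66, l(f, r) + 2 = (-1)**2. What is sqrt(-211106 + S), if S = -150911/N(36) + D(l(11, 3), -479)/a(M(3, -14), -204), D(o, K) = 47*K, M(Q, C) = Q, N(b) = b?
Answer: I*sqrt(931894535)/66 ≈ 462.53*I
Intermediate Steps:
l(f, r) = -1 (l(f, r) = -2 + (-1)**2 = -2 + 1 = -1)
a(s, A) = -33/2 (a(s, A) = (1/4)*(-66) = -33/2)
S = -1119709/396 (S = -150911/36 + (47*(-479))/(-33/2) = -150911*1/36 - 22513*(-2/33) = -150911/36 + 45026/33 = -1119709/396 ≈ -2827.5)
sqrt(-211106 + S) = sqrt(-211106 - 1119709/396) = sqrt(-84717685/396) = I*sqrt(931894535)/66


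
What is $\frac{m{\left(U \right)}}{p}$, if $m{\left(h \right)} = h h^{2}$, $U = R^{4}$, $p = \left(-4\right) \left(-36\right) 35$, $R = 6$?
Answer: $\frac{15116544}{35} \approx 4.319 \cdot 10^{5}$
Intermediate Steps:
$p = 5040$ ($p = 144 \cdot 35 = 5040$)
$U = 1296$ ($U = 6^{4} = 1296$)
$m{\left(h \right)} = h^{3}$
$\frac{m{\left(U \right)}}{p} = \frac{1296^{3}}{5040} = 2176782336 \cdot \frac{1}{5040} = \frac{15116544}{35}$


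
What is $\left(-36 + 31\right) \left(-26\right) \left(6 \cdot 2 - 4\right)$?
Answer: $1040$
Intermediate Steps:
$\left(-36 + 31\right) \left(-26\right) \left(6 \cdot 2 - 4\right) = \left(-5\right) \left(-26\right) \left(12 - 4\right) = 130 \cdot 8 = 1040$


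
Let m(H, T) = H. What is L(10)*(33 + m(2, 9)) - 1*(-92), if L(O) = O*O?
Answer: 3592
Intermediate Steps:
L(O) = O²
L(10)*(33 + m(2, 9)) - 1*(-92) = 10²*(33 + 2) - 1*(-92) = 100*35 + 92 = 3500 + 92 = 3592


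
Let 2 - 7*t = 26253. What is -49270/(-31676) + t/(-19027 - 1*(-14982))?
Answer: 1113303363/448452970 ≈ 2.4825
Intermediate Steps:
t = -26251/7 (t = 2/7 - ⅐*26253 = 2/7 - 26253/7 = -26251/7 ≈ -3750.1)
-49270/(-31676) + t/(-19027 - 1*(-14982)) = -49270/(-31676) - 26251/(7*(-19027 - 1*(-14982))) = -49270*(-1/31676) - 26251/(7*(-19027 + 14982)) = 24635/15838 - 26251/7/(-4045) = 24635/15838 - 26251/7*(-1/4045) = 24635/15838 + 26251/28315 = 1113303363/448452970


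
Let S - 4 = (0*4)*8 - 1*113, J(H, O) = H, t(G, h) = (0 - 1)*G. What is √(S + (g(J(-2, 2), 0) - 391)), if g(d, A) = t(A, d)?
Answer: 10*I*√5 ≈ 22.361*I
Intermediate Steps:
t(G, h) = -G
g(d, A) = -A
S = -109 (S = 4 + ((0*4)*8 - 1*113) = 4 + (0*8 - 113) = 4 + (0 - 113) = 4 - 113 = -109)
√(S + (g(J(-2, 2), 0) - 391)) = √(-109 + (-1*0 - 391)) = √(-109 + (0 - 391)) = √(-109 - 391) = √(-500) = 10*I*√5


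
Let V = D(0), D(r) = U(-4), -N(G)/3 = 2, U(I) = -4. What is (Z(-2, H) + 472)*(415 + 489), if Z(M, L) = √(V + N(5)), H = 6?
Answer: 426688 + 904*I*√10 ≈ 4.2669e+5 + 2858.7*I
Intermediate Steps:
N(G) = -6 (N(G) = -3*2 = -6)
D(r) = -4
V = -4
Z(M, L) = I*√10 (Z(M, L) = √(-4 - 6) = √(-10) = I*√10)
(Z(-2, H) + 472)*(415 + 489) = (I*√10 + 472)*(415 + 489) = (472 + I*√10)*904 = 426688 + 904*I*√10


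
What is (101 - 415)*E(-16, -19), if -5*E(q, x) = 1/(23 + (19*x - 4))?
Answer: -157/855 ≈ -0.18363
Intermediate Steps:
E(q, x) = -1/(5*(19 + 19*x)) (E(q, x) = -1/(5*(23 + (19*x - 4))) = -1/(5*(23 + (-4 + 19*x))) = -1/(5*(19 + 19*x)))
(101 - 415)*E(-16, -19) = (101 - 415)*(-1/(95 + 95*(-19))) = -(-314)/(95 - 1805) = -(-314)/(-1710) = -(-314)*(-1)/1710 = -314*1/1710 = -157/855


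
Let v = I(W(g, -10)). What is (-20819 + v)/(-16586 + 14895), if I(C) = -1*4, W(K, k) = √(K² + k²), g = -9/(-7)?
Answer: 20823/1691 ≈ 12.314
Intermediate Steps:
g = 9/7 (g = -9*(-⅐) = 9/7 ≈ 1.2857)
I(C) = -4
v = -4
(-20819 + v)/(-16586 + 14895) = (-20819 - 4)/(-16586 + 14895) = -20823/(-1691) = -20823*(-1/1691) = 20823/1691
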